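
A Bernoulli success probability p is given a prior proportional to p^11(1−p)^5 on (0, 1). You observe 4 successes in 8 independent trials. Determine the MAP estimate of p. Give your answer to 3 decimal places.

The prior density ∝ p^11(1−p)^5 is the kernel of Beta(12, 6).
Data: 4 successes in 8 trials. The binomial likelihood contributes p^4(1−p)^4, so the posterior is Beta(12+4, 6+4) = Beta(16, 10).
For Beta(a, b) with a, b > 1 the mode is (a−1)/(a+b−2) = 15/24 ≈ 0.625.

p̂_MAP = 0.625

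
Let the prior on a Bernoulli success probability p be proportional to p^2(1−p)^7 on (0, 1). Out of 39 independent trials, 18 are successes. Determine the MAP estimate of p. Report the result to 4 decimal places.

p̂_MAP = 0.4167

The prior density ∝ p^2(1−p)^7 is the kernel of Beta(3, 8).
Data: 18 successes in 39 trials. The binomial likelihood contributes p^18(1−p)^21, so the posterior is Beta(3+18, 8+21) = Beta(21, 29).
For Beta(a, b) with a, b > 1 the mode is (a−1)/(a+b−2) = 20/48 ≈ 0.4167.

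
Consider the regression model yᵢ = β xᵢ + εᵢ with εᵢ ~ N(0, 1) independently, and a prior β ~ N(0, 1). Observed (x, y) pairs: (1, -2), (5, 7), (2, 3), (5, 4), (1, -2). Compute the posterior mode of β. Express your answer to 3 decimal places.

β̂_MAP = 1.000

log p(β | y) = −Σ(yᵢ − βxᵢ)²/(2·1) − β²/(2·1) + const.
Setting the derivative to zero: Σxᵢ(yᵢ − βxᵢ)/1 − β/1 = 0, so β = Σxᵢyᵢ / (Σxᵢ² + σ²/τ²).
Σxᵢyᵢ = 1·(-2) + 5·7 + 2·3 + 5·4 + 1·(-2) = 57; Σxᵢ² = 56; σ²/τ² = 1.
β̂_MAP = 57 / (56 + 1) = 57/57 ≈ 1.000.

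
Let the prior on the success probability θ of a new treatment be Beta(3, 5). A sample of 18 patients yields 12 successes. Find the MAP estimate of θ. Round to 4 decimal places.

θ̂_MAP = 0.5833

Prior: Beta(3, 5).
Data: 12 successes in 18 trials. The binomial likelihood contributes θ^12(1−θ)^6, so the posterior is Beta(3+12, 5+6) = Beta(15, 11).
For Beta(a, b) with a, b > 1 the mode is (a−1)/(a+b−2) = 14/24 ≈ 0.5833.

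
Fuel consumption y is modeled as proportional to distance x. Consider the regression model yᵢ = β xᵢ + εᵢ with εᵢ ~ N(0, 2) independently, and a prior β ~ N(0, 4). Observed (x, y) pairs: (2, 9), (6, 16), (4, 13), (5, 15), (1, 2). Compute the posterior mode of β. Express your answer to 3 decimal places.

β̂_MAP = 2.945

log p(β | y) = −Σ(yᵢ − βxᵢ)²/(2·2) − β²/(2·4) + const.
Setting the derivative to zero: Σxᵢ(yᵢ − βxᵢ)/2 − β/4 = 0, so β = Σxᵢyᵢ / (Σxᵢ² + σ²/τ²).
Σxᵢyᵢ = 2·9 + 6·16 + 4·13 + 5·15 + 1·2 = 243; Σxᵢ² = 82; σ²/τ² = 0.5.
β̂_MAP = 243 / (82 + 0.5) = 243/82.5 ≈ 2.945.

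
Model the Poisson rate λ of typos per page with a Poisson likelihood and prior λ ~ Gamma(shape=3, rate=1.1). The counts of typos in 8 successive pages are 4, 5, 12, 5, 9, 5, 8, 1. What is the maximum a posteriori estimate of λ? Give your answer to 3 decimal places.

Σxᵢ = 4+5+12+5+9+5+8+1 = 49, with n = 8.
Posterior ∝ λ^2e^(−1.1λ) · λ^49e^(−8λ) = λ^51e^(−9.1λ), i.e. Gamma(shape=52, rate=9.1).
The mode of a Gamma(a, b) with a ≥ 1 (shape–rate) is (a−1)/b = 51/9.1 ≈ 5.604.

λ̂_MAP = 5.604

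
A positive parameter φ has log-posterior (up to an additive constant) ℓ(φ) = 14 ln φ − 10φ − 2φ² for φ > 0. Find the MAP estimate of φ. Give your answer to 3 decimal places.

φ̂_MAP = 1.000

ℓ'(φ) = 14/φ − 10 − 4φ. Setting this to zero and multiplying by φ: 4φ² + 10φ − 14 = 0.
φ = (−10 + √(10² + 4·4·14)) / (2·4) = (−10 + √324) / 8 = (−10 + 18)/8 = 1.
ℓ''(φ) = −14/φ² − 4 < 0, confirming a maximum.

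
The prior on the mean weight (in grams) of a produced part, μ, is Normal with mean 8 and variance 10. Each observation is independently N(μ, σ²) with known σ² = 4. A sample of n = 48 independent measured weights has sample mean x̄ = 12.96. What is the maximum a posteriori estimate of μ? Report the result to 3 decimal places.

μ̂_MAP = 12.919

n = 48, x̄ = 12.96.
For a Normal prior and Normal likelihood with known variance, the posterior is Normal; its mode equals its mean, the precision-weighted average.
Prior precision 1/σ₀² = 1/10 = 0.1; data precision n/σ² = 48/4 = 12.
μ̂ = (0.1·8 + 12·12.96) / (0.1 + 12) = 156.32/12.1 = 7816/605 ≈ 12.919.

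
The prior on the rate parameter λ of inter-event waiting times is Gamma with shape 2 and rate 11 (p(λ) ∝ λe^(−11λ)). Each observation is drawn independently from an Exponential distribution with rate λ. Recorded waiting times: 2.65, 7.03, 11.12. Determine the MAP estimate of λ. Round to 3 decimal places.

λ̂_MAP = 0.126

The Exponential(rate=λ) likelihood is ∝ λ^n e^(−λΣtᵢ). Here n = 3 and Σtᵢ = 2.65 + 7.03 + 11.12 = 20.80.
Posterior ∝ λe^(−11λ) · λ^3e^(−20.80λ) = λ^4e^(−31.80λ), i.e. Gamma(5, 31.80).
Mode = (a−1)/b = 4/31.80 ≈ 0.126.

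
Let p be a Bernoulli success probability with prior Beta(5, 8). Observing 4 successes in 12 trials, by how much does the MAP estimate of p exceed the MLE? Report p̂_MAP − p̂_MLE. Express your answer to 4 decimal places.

MAP − MLE = 0.0145

Posterior is Beta(9, 16); MAP = (9−1)/(25−2) = 8/23 ≈ 0.34783.
MLE ignores the prior: p̂_MLE = k/n = 4/12 ≈ 0.33333.
Difference = 8/23 − 4/12 = 1/69 ≈ 0.0145.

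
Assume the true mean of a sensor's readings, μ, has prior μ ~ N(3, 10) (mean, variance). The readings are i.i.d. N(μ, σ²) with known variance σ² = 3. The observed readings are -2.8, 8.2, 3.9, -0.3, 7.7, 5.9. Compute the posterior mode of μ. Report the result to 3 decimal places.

n = 6; x̄ = ((-2.8) + 8.2 + 3.9 + (-0.3) + 7.7 + 5.9)/6 = 22.6/6 = 113/30 ≈ 3.7667.
For a Normal prior and Normal likelihood with known variance, the posterior is Normal; its mode equals its mean, the precision-weighted average.
Prior precision 1/σ₀² = 1/10 = 0.1; data precision n/σ² = 6/3 = 2.
μ̂ = (0.1·3 + 2·(113/30)) / (0.1 + 2) = (47/6)/2.1 = 235/63 ≈ 3.730.

μ̂_MAP = 3.730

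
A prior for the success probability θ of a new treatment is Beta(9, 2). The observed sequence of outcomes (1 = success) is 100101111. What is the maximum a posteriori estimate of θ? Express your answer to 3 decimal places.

θ̂_MAP = 0.778

Prior: Beta(9, 2).
Data: 6 successes in 9 trials (from the sequence). The binomial likelihood contributes θ^6(1−θ)^3, so the posterior is Beta(9+6, 2+3) = Beta(15, 5).
For Beta(a, b) with a, b > 1 the mode is (a−1)/(a+b−2) = 14/18 ≈ 0.778.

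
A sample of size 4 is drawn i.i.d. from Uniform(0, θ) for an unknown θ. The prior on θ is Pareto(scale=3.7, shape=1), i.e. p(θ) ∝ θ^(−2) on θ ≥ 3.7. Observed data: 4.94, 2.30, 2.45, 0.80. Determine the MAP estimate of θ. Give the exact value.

θ̂_MAP = 4.94

The Uniform(0, θ) likelihood is θ^(−n) for θ ≥ max(xᵢ), zero otherwise. Here max(xᵢ) = 4.94.
Posterior ∝ θ^(−2) · θ^(−4) = θ^(−6) on θ ≥ max(3.7, 4.94) = 4.94.
This density is strictly decreasing in θ, so the posterior mode lies at the lower boundary of the support.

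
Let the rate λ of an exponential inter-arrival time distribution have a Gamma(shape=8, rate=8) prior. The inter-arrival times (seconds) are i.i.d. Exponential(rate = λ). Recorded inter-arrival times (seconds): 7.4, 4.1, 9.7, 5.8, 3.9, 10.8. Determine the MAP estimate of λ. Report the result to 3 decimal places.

λ̂_MAP = 0.262

The Exponential(rate=λ) likelihood is ∝ λ^n e^(−λΣtᵢ). Here n = 6 and Σtᵢ = 7.4 + 4.1 + 9.7 + 5.8 + 3.9 + 10.8 = 41.7.
Posterior ∝ λ^7e^(−8λ) · λ^6e^(−41.7λ) = λ^13e^(−49.7λ), i.e. Gamma(14, 49.7).
Mode = (a−1)/b = 13/49.7 ≈ 0.262.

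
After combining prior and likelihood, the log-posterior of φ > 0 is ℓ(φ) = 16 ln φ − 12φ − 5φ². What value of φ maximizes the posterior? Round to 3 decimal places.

ℓ'(φ) = 16/φ − 12 − 10φ. Setting this to zero and multiplying by φ: 10φ² + 12φ − 16 = 0.
φ = (−12 + √(12² + 4·10·16)) / (2·10) = (−12 + √784) / 20 = (−12 + 28)/20 = 4/5.
ℓ''(φ) = −16/φ² − 10 < 0, confirming a maximum.

φ̂_MAP = 0.800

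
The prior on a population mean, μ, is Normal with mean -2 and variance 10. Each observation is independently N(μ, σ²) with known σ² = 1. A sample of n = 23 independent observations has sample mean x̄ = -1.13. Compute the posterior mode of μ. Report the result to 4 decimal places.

n = 23, x̄ = -1.13.
For a Normal prior and Normal likelihood with known variance, the posterior is Normal; its mode equals its mean, the precision-weighted average.
Prior precision 1/σ₀² = 1/10 = 0.1; data precision n/σ² = 23/1 = 23.
μ̂ = (0.1·(-2) + 23·(-1.13)) / (0.1 + 23) = (-26.19)/23.1 = -873/770 ≈ -1.1338.

μ̂_MAP = -1.1338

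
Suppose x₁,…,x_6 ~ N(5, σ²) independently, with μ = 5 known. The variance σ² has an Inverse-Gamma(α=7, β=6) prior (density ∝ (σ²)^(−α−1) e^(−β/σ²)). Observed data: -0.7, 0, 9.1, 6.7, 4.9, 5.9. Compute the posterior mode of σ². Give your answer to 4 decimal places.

σ̂²_MAP = 4.0914

Sum of squared deviations about the known mean: SS = (-0.7−5)² + (0−5)² + (9.1−5)² + (6.7−5)² + (4.9−5)² + (5.9−5)² = 78.01.
The Normal likelihood contributes (σ²)^(−n/2) exp(−SS/(2σ²)), so the posterior is Inverse-Gamma(α + n/2, β + SS/2) = Inverse-Gamma(10, 45.005).
The mode of Inverse-Gamma(a, b) is b/(a+1) = 45.005/11 ≈ 4.0914.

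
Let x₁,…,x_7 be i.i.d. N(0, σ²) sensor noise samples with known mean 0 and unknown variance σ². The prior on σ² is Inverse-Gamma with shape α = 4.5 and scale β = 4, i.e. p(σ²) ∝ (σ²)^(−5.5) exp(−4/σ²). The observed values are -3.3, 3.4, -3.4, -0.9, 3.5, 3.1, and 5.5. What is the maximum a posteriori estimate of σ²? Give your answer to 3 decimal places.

Sum of squared deviations about the known mean: SS = (-3.3−0)² + (3.4−0)² + (-3.4−0)² + (-0.9−0)² + (3.5−0)² + (3.1−0)² + (5.5−0)² = 86.93.
The Normal likelihood contributes (σ²)^(−n/2) exp(−SS/(2σ²)), so the posterior is Inverse-Gamma(α + n/2, β + SS/2) = Inverse-Gamma(8, 47.465).
The mode of Inverse-Gamma(a, b) is b/(a+1) = 47.465/9 ≈ 5.274.

σ̂²_MAP = 5.274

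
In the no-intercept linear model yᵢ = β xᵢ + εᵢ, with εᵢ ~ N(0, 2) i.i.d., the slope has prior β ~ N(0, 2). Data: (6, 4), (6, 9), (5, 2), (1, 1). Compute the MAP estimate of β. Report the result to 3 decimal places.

log p(β | y) = −Σ(yᵢ − βxᵢ)²/(2·2) − β²/(2·2) + const.
Setting the derivative to zero: Σxᵢ(yᵢ − βxᵢ)/2 − β/2 = 0, so β = Σxᵢyᵢ / (Σxᵢ² + σ²/τ²).
Σxᵢyᵢ = 6·4 + 6·9 + 5·2 + 1·1 = 89; Σxᵢ² = 98; σ²/τ² = 1.
β̂_MAP = 89 / (98 + 1) = 89/99 ≈ 0.899.

β̂_MAP = 0.899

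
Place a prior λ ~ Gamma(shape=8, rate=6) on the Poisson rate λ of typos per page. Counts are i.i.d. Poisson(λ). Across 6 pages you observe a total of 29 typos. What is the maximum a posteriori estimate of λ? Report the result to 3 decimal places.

Σxᵢ = 29, n = 6.
Posterior ∝ λ^7e^(−6λ) · λ^29e^(−6λ) = λ^36e^(−12λ), i.e. Gamma(shape=37, rate=12).
The mode of a Gamma(a, b) with a ≥ 1 (shape–rate) is (a−1)/b = 36/12 ≈ 3.000.

λ̂_MAP = 3.000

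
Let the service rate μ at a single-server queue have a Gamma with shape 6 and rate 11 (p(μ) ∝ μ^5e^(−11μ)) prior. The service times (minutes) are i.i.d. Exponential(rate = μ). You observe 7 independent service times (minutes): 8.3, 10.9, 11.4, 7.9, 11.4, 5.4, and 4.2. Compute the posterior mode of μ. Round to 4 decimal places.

The Exponential(rate=μ) likelihood is ∝ μ^n e^(−μΣtᵢ). Here n = 7 and Σtᵢ = 8.3 + 10.9 + 11.4 + 7.9 + 11.4 + 5.4 + 4.2 = 59.5.
Posterior ∝ μ^5e^(−11μ) · μ^7e^(−59.5μ) = μ^12e^(−70.5μ), i.e. Gamma(13, 70.5).
Mode = (a−1)/b = 12/70.5 ≈ 0.1702.

μ̂_MAP = 0.1702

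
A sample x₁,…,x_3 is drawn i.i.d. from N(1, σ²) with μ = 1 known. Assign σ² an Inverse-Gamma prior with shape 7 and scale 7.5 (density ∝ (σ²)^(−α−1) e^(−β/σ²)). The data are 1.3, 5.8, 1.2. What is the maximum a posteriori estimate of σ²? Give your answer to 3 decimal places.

Sum of squared deviations about the known mean: SS = (1.3−1)² + (5.8−1)² + (1.2−1)² = 23.17.
The Normal likelihood contributes (σ²)^(−n/2) exp(−SS/(2σ²)), so the posterior is Inverse-Gamma(α + n/2, β + SS/2) = Inverse-Gamma(8.5, 19.085).
The mode of Inverse-Gamma(a, b) is b/(a+1) = 19.085/9.5 ≈ 2.009.

σ̂²_MAP = 2.009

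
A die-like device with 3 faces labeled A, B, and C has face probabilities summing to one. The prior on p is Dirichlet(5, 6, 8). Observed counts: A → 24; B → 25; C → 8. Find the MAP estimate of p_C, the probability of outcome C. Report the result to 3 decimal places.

The posterior is Dirichlet(αᵢ + nᵢ) = Dirichlet(29, 31, 16).
For a Dirichlet(a₁,…,a_K) with all aᵢ > 1, the mode has j-th component (aⱼ − 1)/(Σaᵢ − K).
Here Σaᵢ = 76 and K = 3, so p_C = (16 − 1)/(76 − 3) = 15/73 ≈ 0.205.

MAP estimate of p_C = 0.205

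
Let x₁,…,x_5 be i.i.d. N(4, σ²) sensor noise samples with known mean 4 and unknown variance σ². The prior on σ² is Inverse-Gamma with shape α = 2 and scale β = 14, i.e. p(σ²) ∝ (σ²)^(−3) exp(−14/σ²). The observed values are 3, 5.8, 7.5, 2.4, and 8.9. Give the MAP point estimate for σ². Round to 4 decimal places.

σ̂²_MAP = 6.4600

Sum of squared deviations about the known mean: SS = (3−4)² + (5.8−4)² + (7.5−4)² + (2.4−4)² + (8.9−4)² = 43.06.
The Normal likelihood contributes (σ²)^(−n/2) exp(−SS/(2σ²)), so the posterior is Inverse-Gamma(α + n/2, β + SS/2) = Inverse-Gamma(4.5, 35.53).
The mode of Inverse-Gamma(a, b) is b/(a+1) = 35.53/5.5 ≈ 6.4600.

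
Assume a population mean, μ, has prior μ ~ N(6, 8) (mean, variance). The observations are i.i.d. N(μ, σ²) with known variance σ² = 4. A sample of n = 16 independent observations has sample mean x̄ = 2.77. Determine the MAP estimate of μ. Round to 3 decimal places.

n = 16, x̄ = 2.77.
For a Normal prior and Normal likelihood with known variance, the posterior is Normal; its mode equals its mean, the precision-weighted average.
Prior precision 1/σ₀² = 1/8 = 0.125; data precision n/σ² = 16/4 = 4.
μ̂ = (0.125·6 + 4·2.77) / (0.125 + 4) = 11.83/4.125 = 2366/825 ≈ 2.868.

μ̂_MAP = 2.868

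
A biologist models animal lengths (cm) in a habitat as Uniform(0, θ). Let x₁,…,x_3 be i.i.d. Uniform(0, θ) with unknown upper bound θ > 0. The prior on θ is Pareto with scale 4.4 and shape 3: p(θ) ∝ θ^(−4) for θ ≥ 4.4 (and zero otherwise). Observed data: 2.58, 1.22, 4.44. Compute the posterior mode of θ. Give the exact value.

θ̂_MAP = 4.44

The Uniform(0, θ) likelihood is θ^(−n) for θ ≥ max(xᵢ), zero otherwise. Here max(xᵢ) = 4.44.
Posterior ∝ θ^(−4) · θ^(−3) = θ^(−7) on θ ≥ max(4.4, 4.44) = 4.44.
This density is strictly decreasing in θ, so the posterior mode lies at the lower boundary of the support.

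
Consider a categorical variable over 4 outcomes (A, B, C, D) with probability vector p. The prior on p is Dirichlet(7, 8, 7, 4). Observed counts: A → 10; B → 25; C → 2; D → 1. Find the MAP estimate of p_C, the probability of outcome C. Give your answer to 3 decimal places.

MAP estimate of p_C = 0.133

The posterior is Dirichlet(αᵢ + nᵢ) = Dirichlet(17, 33, 9, 5).
For a Dirichlet(a₁,…,a_K) with all aᵢ > 1, the mode has j-th component (aⱼ − 1)/(Σaᵢ − K).
Here Σaᵢ = 64 and K = 4, so p_C = (9 − 1)/(64 − 4) = 8/60 ≈ 0.133.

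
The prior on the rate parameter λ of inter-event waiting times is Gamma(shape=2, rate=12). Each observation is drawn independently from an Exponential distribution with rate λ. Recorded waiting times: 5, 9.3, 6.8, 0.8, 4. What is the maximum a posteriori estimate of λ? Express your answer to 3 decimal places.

λ̂_MAP = 0.158

The Exponential(rate=λ) likelihood is ∝ λ^n e^(−λΣtᵢ). Here n = 5 and Σtᵢ = 5 + 9.3 + 6.8 + 0.8 + 4 = 25.9.
Posterior ∝ λe^(−12λ) · λ^5e^(−25.9λ) = λ^6e^(−37.9λ), i.e. Gamma(7, 37.9).
Mode = (a−1)/b = 6/37.9 ≈ 0.158.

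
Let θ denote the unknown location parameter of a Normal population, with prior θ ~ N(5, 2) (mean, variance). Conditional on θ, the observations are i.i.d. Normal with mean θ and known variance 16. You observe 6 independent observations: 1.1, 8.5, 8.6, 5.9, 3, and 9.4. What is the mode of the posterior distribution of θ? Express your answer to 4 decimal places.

θ̂_MAP = 5.4643

n = 6; x̄ = (1.1 + 8.5 + 8.6 + 5.9 + 3 + 9.4)/6 = 36.5/6 = 73/12 ≈ 6.0833.
For a Normal prior and Normal likelihood with known variance, the posterior is Normal; its mode equals its mean, the precision-weighted average.
Prior precision 1/σ₀² = 1/2 = 0.5; data precision n/σ² = 6/16 = 0.375.
θ̂ = (0.5·5 + 0.375·(73/12)) / (0.5 + 0.375) = 4.78125/0.875 = 153/28 ≈ 5.4643.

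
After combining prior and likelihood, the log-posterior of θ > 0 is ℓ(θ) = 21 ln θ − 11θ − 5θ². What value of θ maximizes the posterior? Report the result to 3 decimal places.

ℓ'(θ) = 21/θ − 11 − 10θ. Setting this to zero and multiplying by θ: 10θ² + 11θ − 21 = 0.
θ = (−11 + √(11² + 4·10·21)) / (2·10) = (−11 + √961) / 20 = (−11 + 31)/20 = 1.
ℓ''(θ) = −21/θ² − 10 < 0, confirming a maximum.

θ̂_MAP = 1.000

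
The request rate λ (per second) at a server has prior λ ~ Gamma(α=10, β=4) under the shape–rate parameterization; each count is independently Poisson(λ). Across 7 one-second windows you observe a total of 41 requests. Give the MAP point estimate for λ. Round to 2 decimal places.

Σxᵢ = 41, n = 7.
Posterior ∝ λ^9e^(−4λ) · λ^41e^(−7λ) = λ^50e^(−11λ), i.e. Gamma(shape=51, rate=11).
The mode of a Gamma(a, b) with a ≥ 1 (shape–rate) is (a−1)/b = 50/11 ≈ 4.55.

λ̂_MAP = 4.55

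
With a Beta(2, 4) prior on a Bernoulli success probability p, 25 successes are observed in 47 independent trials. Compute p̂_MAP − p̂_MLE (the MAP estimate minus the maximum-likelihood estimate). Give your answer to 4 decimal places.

Posterior is Beta(27, 26); MAP = (27−1)/(53−2) = 26/51 ≈ 0.50980.
MLE ignores the prior: p̂_MLE = k/n = 25/47 ≈ 0.53191.
Difference = 26/51 − 25/47 = -53/2397 ≈ -0.0221.

MAP − MLE = -0.0221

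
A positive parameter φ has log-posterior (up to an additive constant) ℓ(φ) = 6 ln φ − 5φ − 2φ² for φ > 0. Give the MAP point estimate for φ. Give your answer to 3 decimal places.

φ̂_MAP = 0.750

ℓ'(φ) = 6/φ − 5 − 4φ. Setting this to zero and multiplying by φ: 4φ² + 5φ − 6 = 0.
φ = (−5 + √(5² + 4·4·6)) / (2·4) = (−5 + √121) / 8 = (−5 + 11)/8 = 3/4.
ℓ''(φ) = −6/φ² − 4 < 0, confirming a maximum.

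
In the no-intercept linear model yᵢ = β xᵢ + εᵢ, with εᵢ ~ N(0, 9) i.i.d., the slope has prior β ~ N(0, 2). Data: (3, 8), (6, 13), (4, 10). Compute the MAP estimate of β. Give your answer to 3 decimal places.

log p(β | y) = −Σ(yᵢ − βxᵢ)²/(2·9) − β²/(2·2) + const.
Setting the derivative to zero: Σxᵢ(yᵢ − βxᵢ)/9 − β/2 = 0, so β = Σxᵢyᵢ / (Σxᵢ² + σ²/τ²).
Σxᵢyᵢ = 3·8 + 6·13 + 4·10 = 142; Σxᵢ² = 61; σ²/τ² = 4.5.
β̂_MAP = 142 / (61 + 4.5) = 142/65.5 ≈ 2.168.

β̂_MAP = 2.168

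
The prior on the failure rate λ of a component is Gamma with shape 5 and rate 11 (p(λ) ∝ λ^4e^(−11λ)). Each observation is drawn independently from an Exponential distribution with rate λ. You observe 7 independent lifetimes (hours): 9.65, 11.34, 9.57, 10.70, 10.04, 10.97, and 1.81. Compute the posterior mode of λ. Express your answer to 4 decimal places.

λ̂_MAP = 0.1465

The Exponential(rate=λ) likelihood is ∝ λ^n e^(−λΣtᵢ). Here n = 7 and Σtᵢ = 9.65 + 11.34 + 9.57 + 10.70 + 10.04 + 10.97 + 1.81 = 64.08.
Posterior ∝ λ^4e^(−11λ) · λ^7e^(−64.08λ) = λ^11e^(−75.08λ), i.e. Gamma(12, 75.08).
Mode = (a−1)/b = 11/75.08 ≈ 0.1465.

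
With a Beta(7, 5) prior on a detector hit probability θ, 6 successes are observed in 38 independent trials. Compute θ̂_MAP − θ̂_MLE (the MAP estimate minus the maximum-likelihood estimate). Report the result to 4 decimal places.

Posterior is Beta(13, 37); MAP = (13−1)/(50−2) = 12/48 ≈ 0.25000.
MLE ignores the prior: θ̂_MLE = k/n = 6/38 ≈ 0.15789.
Difference = 12/48 − 6/38 = 7/76 ≈ 0.0921.

MAP − MLE = 0.0921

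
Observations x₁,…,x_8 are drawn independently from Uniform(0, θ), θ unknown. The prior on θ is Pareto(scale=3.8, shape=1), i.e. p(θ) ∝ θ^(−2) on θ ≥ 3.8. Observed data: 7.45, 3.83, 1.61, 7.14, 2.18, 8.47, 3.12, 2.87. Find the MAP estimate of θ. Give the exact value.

θ̂_MAP = 8.47

The Uniform(0, θ) likelihood is θ^(−n) for θ ≥ max(xᵢ), zero otherwise. Here max(xᵢ) = 8.47.
Posterior ∝ θ^(−2) · θ^(−8) = θ^(−10) on θ ≥ max(3.8, 8.47) = 8.47.
This density is strictly decreasing in θ, so the posterior mode lies at the lower boundary of the support.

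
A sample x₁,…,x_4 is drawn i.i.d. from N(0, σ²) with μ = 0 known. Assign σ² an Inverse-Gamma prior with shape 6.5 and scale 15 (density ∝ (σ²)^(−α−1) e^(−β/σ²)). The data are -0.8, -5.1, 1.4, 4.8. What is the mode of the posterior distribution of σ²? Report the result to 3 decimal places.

Sum of squared deviations about the known mean: SS = (-0.8−0)² + (-5.1−0)² + (1.4−0)² + (4.8−0)² = 51.65.
The Normal likelihood contributes (σ²)^(−n/2) exp(−SS/(2σ²)), so the posterior is Inverse-Gamma(α + n/2, β + SS/2) = Inverse-Gamma(8.5, 40.825).
The mode of Inverse-Gamma(a, b) is b/(a+1) = 40.825/9.5 ≈ 4.297.

σ̂²_MAP = 4.297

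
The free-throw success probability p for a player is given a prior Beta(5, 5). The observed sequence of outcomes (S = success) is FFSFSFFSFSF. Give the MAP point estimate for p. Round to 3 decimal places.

Prior: Beta(5, 5).
Data: 4 successes in 11 trials (from the sequence). The binomial likelihood contributes p^4(1−p)^7, so the posterior is Beta(5+4, 5+7) = Beta(9, 12).
For Beta(a, b) with a, b > 1 the mode is (a−1)/(a+b−2) = 8/19 ≈ 0.421.

p̂_MAP = 0.421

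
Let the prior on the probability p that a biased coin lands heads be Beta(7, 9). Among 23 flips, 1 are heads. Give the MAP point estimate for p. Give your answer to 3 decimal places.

p̂_MAP = 0.189

Prior: Beta(7, 9).
Data: 1 success in 23 trials. The binomial likelihood contributes p(1−p)^22, so the posterior is Beta(7+1, 9+22) = Beta(8, 31).
For Beta(a, b) with a, b > 1 the mode is (a−1)/(a+b−2) = 7/37 ≈ 0.189.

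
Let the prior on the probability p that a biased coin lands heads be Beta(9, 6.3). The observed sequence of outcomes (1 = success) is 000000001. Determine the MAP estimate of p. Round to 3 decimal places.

Prior: Beta(9, 6.3).
Data: 1 success in 9 trials (from the sequence). The binomial likelihood contributes p(1−p)^8, so the posterior is Beta(9+1, 6.3+8) = Beta(10, 14.3).
For Beta(a, b) with a, b > 1 the mode is (a−1)/(a+b−2) = 9/22.3 ≈ 0.404.

p̂_MAP = 0.404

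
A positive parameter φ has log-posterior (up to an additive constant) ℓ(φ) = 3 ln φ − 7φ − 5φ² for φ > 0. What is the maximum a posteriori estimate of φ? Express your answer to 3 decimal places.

φ̂_MAP = 0.300

ℓ'(φ) = 3/φ − 7 − 10φ. Setting this to zero and multiplying by φ: 10φ² + 7φ − 3 = 0.
φ = (−7 + √(7² + 4·10·3)) / (2·10) = (−7 + √169) / 20 = (−7 + 13)/20 = 3/10.
ℓ''(φ) = −3/φ² − 10 < 0, confirming a maximum.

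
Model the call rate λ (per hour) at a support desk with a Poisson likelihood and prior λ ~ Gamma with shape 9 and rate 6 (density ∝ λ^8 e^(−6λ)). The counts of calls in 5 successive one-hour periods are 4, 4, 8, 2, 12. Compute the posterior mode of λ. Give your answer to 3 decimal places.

λ̂_MAP = 3.455

Σxᵢ = 4+4+8+2+12 = 30, with n = 5.
Posterior ∝ λ^8e^(−6λ) · λ^30e^(−5λ) = λ^38e^(−11λ), i.e. Gamma(shape=39, rate=11).
The mode of a Gamma(a, b) with a ≥ 1 (shape–rate) is (a−1)/b = 38/11 ≈ 3.455.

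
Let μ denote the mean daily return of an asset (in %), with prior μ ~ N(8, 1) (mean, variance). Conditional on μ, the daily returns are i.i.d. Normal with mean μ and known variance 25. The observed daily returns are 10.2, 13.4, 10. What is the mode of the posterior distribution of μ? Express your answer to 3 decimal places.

n = 3; x̄ = (10.2 + 13.4 + 10)/3 = 33.6/3 = 11.2.
For a Normal prior and Normal likelihood with known variance, the posterior is Normal; its mode equals its mean, the precision-weighted average.
Prior precision 1/σ₀² = 1/1 = 1; data precision n/σ² = 3/25 = 0.12.
μ̂ = (1·8 + 0.12·11.2) / (1 + 0.12) = 9.344/1.12 = 292/35 ≈ 8.343.

μ̂_MAP = 8.343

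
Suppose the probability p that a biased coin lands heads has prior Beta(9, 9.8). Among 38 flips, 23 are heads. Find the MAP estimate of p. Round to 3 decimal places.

p̂_MAP = 0.566

Prior: Beta(9, 9.8).
Data: 23 successes in 38 trials. The binomial likelihood contributes p^23(1−p)^15, so the posterior is Beta(9+23, 9.8+15) = Beta(32, 24.8).
For Beta(a, b) with a, b > 1 the mode is (a−1)/(a+b−2) = 31/54.8 ≈ 0.566.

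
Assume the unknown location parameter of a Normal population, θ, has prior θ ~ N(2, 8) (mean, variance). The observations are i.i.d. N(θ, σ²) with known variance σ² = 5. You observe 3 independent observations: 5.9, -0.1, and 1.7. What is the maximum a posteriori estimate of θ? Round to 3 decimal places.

n = 3; x̄ = (5.9 + (-0.1) + 1.7)/3 = 7.5/3 = 2.5.
For a Normal prior and Normal likelihood with known variance, the posterior is Normal; its mode equals its mean, the precision-weighted average.
Prior precision 1/σ₀² = 1/8 = 0.125; data precision n/σ² = 3/5 = 0.6.
θ̂ = (0.125·2 + 0.6·2.5) / (0.125 + 0.6) = 1.75/0.725 = 70/29 ≈ 2.414.

θ̂_MAP = 2.414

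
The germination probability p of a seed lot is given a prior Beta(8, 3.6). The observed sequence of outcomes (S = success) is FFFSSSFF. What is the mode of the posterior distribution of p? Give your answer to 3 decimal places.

Prior: Beta(8, 3.6).
Data: 3 successes in 8 trials (from the sequence). The binomial likelihood contributes p^3(1−p)^5, so the posterior is Beta(8+3, 3.6+5) = Beta(11, 8.6).
For Beta(a, b) with a, b > 1 the mode is (a−1)/(a+b−2) = 10/17.6 ≈ 0.568.

p̂_MAP = 0.568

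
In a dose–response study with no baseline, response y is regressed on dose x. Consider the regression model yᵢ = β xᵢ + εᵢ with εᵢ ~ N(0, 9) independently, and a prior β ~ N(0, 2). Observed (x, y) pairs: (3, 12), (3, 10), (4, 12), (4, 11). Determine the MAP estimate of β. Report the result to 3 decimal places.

log p(β | y) = −Σ(yᵢ − βxᵢ)²/(2·9) − β²/(2·2) + const.
Setting the derivative to zero: Σxᵢ(yᵢ − βxᵢ)/9 − β/2 = 0, so β = Σxᵢyᵢ / (Σxᵢ² + σ²/τ²).
Σxᵢyᵢ = 3·12 + 3·10 + 4·12 + 4·11 = 158; Σxᵢ² = 50; σ²/τ² = 4.5.
β̂_MAP = 158 / (50 + 4.5) = 158/54.5 ≈ 2.899.

β̂_MAP = 2.899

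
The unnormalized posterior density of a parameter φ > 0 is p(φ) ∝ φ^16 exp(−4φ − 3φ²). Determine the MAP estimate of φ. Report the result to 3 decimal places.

ℓ'(φ) = 16/φ − 4 − 6φ. Setting this to zero and multiplying by φ: 6φ² + 4φ − 16 = 0.
φ = (−4 + √(4² + 4·6·16)) / (2·6) = (−4 + √400) / 12 = (−4 + 20)/12 = 4/3.
ℓ''(φ) = −16/φ² − 6 < 0, confirming a maximum.

φ̂_MAP = 1.333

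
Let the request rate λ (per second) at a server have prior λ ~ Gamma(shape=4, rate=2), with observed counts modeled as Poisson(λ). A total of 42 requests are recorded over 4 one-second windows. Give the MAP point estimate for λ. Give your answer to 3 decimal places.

λ̂_MAP = 7.500

Σxᵢ = 42, n = 4.
Posterior ∝ λ^3e^(−2λ) · λ^42e^(−4λ) = λ^45e^(−6λ), i.e. Gamma(shape=46, rate=6).
The mode of a Gamma(a, b) with a ≥ 1 (shape–rate) is (a−1)/b = 45/6 ≈ 7.500.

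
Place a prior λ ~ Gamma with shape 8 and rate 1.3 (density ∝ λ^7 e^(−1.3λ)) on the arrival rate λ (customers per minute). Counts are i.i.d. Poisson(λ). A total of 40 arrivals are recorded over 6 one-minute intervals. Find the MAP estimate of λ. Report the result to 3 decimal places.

Σxᵢ = 40, n = 6.
Posterior ∝ λ^7e^(−1.3λ) · λ^40e^(−6λ) = λ^47e^(−7.3λ), i.e. Gamma(shape=48, rate=7.3).
The mode of a Gamma(a, b) with a ≥ 1 (shape–rate) is (a−1)/b = 47/7.3 ≈ 6.438.

λ̂_MAP = 6.438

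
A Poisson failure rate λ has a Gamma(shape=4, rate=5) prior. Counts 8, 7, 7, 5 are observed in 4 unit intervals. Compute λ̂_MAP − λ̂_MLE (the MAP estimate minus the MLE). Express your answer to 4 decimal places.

MAP − MLE = -3.4167

Σxᵢ = 27. Posterior is Gamma(31, 9); MAP = (31−1)/9 = 30/9 ≈ 3.33333.
MLE = x̄ = 27/4 ≈ 6.75000.
Difference = 30/9 − 27/4 = -41/12 ≈ -3.4167.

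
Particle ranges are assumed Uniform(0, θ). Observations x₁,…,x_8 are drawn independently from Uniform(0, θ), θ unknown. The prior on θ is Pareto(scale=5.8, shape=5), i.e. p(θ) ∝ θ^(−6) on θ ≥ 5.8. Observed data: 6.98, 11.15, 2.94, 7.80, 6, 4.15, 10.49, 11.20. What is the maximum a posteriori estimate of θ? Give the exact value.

θ̂_MAP = 11.20

The Uniform(0, θ) likelihood is θ^(−n) for θ ≥ max(xᵢ), zero otherwise. Here max(xᵢ) = 11.20.
Posterior ∝ θ^(−6) · θ^(−8) = θ^(−14) on θ ≥ max(5.8, 11.20) = 11.20.
This density is strictly decreasing in θ, so the posterior mode lies at the lower boundary of the support.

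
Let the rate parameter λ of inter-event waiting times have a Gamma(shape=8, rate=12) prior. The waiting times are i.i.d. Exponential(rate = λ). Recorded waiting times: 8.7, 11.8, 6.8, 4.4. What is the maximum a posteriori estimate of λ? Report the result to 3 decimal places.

The Exponential(rate=λ) likelihood is ∝ λ^n e^(−λΣtᵢ). Here n = 4 and Σtᵢ = 8.7 + 11.8 + 6.8 + 4.4 = 31.7.
Posterior ∝ λ^7e^(−12λ) · λ^4e^(−31.7λ) = λ^11e^(−43.7λ), i.e. Gamma(12, 43.7).
Mode = (a−1)/b = 11/43.7 ≈ 0.252.

λ̂_MAP = 0.252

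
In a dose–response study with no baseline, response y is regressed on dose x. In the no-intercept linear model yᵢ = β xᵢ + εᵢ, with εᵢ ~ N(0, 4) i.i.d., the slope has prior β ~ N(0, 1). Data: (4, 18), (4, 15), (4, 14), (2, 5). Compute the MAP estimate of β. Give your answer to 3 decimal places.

log p(β | y) = −Σ(yᵢ − βxᵢ)²/(2·4) − β²/(2·1) + const.
Setting the derivative to zero: Σxᵢ(yᵢ − βxᵢ)/4 − β/1 = 0, so β = Σxᵢyᵢ / (Σxᵢ² + σ²/τ²).
Σxᵢyᵢ = 4·18 + 4·15 + 4·14 + 2·5 = 198; Σxᵢ² = 52; σ²/τ² = 4.
β̂_MAP = 198 / (52 + 4) = 198/56 ≈ 3.536.

β̂_MAP = 3.536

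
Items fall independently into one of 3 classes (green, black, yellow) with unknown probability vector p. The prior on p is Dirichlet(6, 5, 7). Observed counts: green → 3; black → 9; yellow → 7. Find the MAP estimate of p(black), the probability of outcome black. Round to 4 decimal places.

The posterior is Dirichlet(αᵢ + nᵢ) = Dirichlet(9, 14, 14).
For a Dirichlet(a₁,…,a_K) with all aᵢ > 1, the mode has j-th component (aⱼ − 1)/(Σaᵢ − K).
Here Σaᵢ = 37 and K = 3, so p(black) = (14 − 1)/(37 − 3) = 13/34 ≈ 0.3824.

MAP estimate of p(black) = 0.3824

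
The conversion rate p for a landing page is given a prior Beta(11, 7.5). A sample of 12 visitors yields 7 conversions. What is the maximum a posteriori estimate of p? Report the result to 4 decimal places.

Prior: Beta(11, 7.5).
Data: 7 successes in 12 trials. The binomial likelihood contributes p^7(1−p)^5, so the posterior is Beta(11+7, 7.5+5) = Beta(18, 12.5).
For Beta(a, b) with a, b > 1 the mode is (a−1)/(a+b−2) = 17/28.5 ≈ 0.5965.

p̂_MAP = 0.5965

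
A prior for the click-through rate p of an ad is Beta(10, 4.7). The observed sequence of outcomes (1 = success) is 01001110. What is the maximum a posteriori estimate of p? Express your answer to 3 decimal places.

Prior: Beta(10, 4.7).
Data: 4 successes in 8 trials (from the sequence). The binomial likelihood contributes p^4(1−p)^4, so the posterior is Beta(10+4, 4.7+4) = Beta(14, 8.7).
For Beta(a, b) with a, b > 1 the mode is (a−1)/(a+b−2) = 13/20.7 ≈ 0.628.

p̂_MAP = 0.628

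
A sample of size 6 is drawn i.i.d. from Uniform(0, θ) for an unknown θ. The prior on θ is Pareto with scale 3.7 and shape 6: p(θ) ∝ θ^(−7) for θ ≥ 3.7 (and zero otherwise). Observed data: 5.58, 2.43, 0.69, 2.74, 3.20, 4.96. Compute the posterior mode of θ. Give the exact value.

θ̂_MAP = 5.58

The Uniform(0, θ) likelihood is θ^(−n) for θ ≥ max(xᵢ), zero otherwise. Here max(xᵢ) = 5.58.
Posterior ∝ θ^(−7) · θ^(−6) = θ^(−13) on θ ≥ max(3.7, 5.58) = 5.58.
This density is strictly decreasing in θ, so the posterior mode lies at the lower boundary of the support.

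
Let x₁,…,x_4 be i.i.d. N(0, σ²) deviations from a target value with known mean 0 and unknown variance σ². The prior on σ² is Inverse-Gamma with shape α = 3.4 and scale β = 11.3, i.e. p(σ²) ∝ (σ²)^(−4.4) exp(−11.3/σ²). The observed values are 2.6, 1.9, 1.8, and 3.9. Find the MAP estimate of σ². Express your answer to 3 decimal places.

Sum of squared deviations about the known mean: SS = (2.6−0)² + (1.9−0)² + (1.8−0)² + (3.9−0)² = 28.82.
The Normal likelihood contributes (σ²)^(−n/2) exp(−SS/(2σ²)), so the posterior is Inverse-Gamma(α + n/2, β + SS/2) = Inverse-Gamma(5.4, 25.71).
The mode of Inverse-Gamma(a, b) is b/(a+1) = 25.71/6.4 ≈ 4.017.

σ̂²_MAP = 4.017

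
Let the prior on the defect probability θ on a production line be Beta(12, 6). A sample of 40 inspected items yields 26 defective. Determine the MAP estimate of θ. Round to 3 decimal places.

θ̂_MAP = 0.661

Prior: Beta(12, 6).
Data: 26 successes in 40 trials. The binomial likelihood contributes θ^26(1−θ)^14, so the posterior is Beta(12+26, 6+14) = Beta(38, 20).
For Beta(a, b) with a, b > 1 the mode is (a−1)/(a+b−2) = 37/56 ≈ 0.661.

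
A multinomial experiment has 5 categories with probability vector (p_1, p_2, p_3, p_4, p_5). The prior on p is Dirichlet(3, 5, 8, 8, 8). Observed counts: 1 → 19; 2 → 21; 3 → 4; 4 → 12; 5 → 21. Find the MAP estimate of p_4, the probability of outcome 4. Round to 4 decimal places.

The posterior is Dirichlet(αᵢ + nᵢ) = Dirichlet(22, 26, 12, 20, 29).
For a Dirichlet(a₁,…,a_K) with all aᵢ > 1, the mode has j-th component (aⱼ − 1)/(Σaᵢ − K).
Here Σaᵢ = 109 and K = 5, so p_4 = (20 − 1)/(109 − 5) = 19/104 ≈ 0.1827.

MAP estimate: 0.1827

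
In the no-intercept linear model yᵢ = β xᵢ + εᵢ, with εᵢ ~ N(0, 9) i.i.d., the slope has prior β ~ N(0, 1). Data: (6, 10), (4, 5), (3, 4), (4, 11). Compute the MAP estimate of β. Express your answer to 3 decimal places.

β̂_MAP = 1.581

log p(β | y) = −Σ(yᵢ − βxᵢ)²/(2·9) − β²/(2·1) + const.
Setting the derivative to zero: Σxᵢ(yᵢ − βxᵢ)/9 − β/1 = 0, so β = Σxᵢyᵢ / (Σxᵢ² + σ²/τ²).
Σxᵢyᵢ = 6·10 + 4·5 + 3·4 + 4·11 = 136; Σxᵢ² = 77; σ²/τ² = 9.
β̂_MAP = 136 / (77 + 9) = 136/86 ≈ 1.581.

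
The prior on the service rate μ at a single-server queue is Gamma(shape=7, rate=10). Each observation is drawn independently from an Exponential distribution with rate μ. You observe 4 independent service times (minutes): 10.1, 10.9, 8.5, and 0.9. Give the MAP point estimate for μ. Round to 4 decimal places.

μ̂_MAP = 0.2475

The Exponential(rate=μ) likelihood is ∝ μ^n e^(−μΣtᵢ). Here n = 4 and Σtᵢ = 10.1 + 10.9 + 8.5 + 0.9 = 30.4.
Posterior ∝ μ^6e^(−10μ) · μ^4e^(−30.4μ) = μ^10e^(−40.4μ), i.e. Gamma(11, 40.4).
Mode = (a−1)/b = 10/40.4 ≈ 0.2475.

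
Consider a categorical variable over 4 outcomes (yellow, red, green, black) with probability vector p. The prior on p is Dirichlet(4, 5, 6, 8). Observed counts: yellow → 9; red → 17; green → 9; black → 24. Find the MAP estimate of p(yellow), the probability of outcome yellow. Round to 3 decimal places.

MAP estimate of p(yellow) = 0.154

The posterior is Dirichlet(αᵢ + nᵢ) = Dirichlet(13, 22, 15, 32).
For a Dirichlet(a₁,…,a_K) with all aᵢ > 1, the mode has j-th component (aⱼ − 1)/(Σaᵢ − K).
Here Σaᵢ = 82 and K = 4, so p(yellow) = (13 − 1)/(82 − 4) = 12/78 ≈ 0.154.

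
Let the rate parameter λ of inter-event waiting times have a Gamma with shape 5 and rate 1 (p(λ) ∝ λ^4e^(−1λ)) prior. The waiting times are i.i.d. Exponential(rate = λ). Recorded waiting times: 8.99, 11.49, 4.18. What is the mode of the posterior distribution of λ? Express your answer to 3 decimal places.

The Exponential(rate=λ) likelihood is ∝ λ^n e^(−λΣtᵢ). Here n = 3 and Σtᵢ = 8.99 + 11.49 + 4.18 = 24.66.
Posterior ∝ λ^4e^(−1λ) · λ^3e^(−24.66λ) = λ^7e^(−25.66λ), i.e. Gamma(8, 25.66).
Mode = (a−1)/b = 7/25.66 ≈ 0.273.

λ̂_MAP = 0.273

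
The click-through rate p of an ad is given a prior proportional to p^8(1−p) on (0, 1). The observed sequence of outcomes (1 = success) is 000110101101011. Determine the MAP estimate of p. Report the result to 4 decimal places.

p̂_MAP = 0.6667

The prior density ∝ p^8(1−p)^1 is the kernel of Beta(9, 2).
Data: 8 successes in 15 trials (from the sequence). The binomial likelihood contributes p^8(1−p)^7, so the posterior is Beta(9+8, 2+7) = Beta(17, 9).
For Beta(a, b) with a, b > 1 the mode is (a−1)/(a+b−2) = 16/24 ≈ 0.6667.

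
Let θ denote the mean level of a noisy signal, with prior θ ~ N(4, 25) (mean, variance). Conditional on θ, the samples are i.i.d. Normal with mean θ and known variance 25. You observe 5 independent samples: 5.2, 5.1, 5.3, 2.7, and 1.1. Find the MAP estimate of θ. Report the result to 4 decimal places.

n = 5; x̄ = (5.2 + 5.1 + 5.3 + 2.7 + 1.1)/5 = 19.4/5 = 3.88.
For a Normal prior and Normal likelihood with known variance, the posterior is Normal; its mode equals its mean, the precision-weighted average.
Prior precision 1/σ₀² = 1/25 = 0.04; data precision n/σ² = 5/25 = 0.2.
θ̂ = (0.04·4 + 0.2·3.88) / (0.04 + 0.2) = 0.936/0.24 = 3.9000.

θ̂_MAP = 3.9000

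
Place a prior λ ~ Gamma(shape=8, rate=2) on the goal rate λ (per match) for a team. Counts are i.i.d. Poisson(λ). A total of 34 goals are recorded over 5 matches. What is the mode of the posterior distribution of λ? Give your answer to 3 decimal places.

Σxᵢ = 34, n = 5.
Posterior ∝ λ^7e^(−2λ) · λ^34e^(−5λ) = λ^41e^(−7λ), i.e. Gamma(shape=42, rate=7).
The mode of a Gamma(a, b) with a ≥ 1 (shape–rate) is (a−1)/b = 41/7 ≈ 5.857.

λ̂_MAP = 5.857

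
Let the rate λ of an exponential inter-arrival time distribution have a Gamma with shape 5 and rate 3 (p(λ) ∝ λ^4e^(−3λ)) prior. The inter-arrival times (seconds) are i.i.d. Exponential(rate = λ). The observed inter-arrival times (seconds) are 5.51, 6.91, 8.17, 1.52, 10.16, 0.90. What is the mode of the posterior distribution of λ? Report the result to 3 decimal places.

λ̂_MAP = 0.276

The Exponential(rate=λ) likelihood is ∝ λ^n e^(−λΣtᵢ). Here n = 6 and Σtᵢ = 5.51 + 6.91 + 8.17 + 1.52 + 10.16 + 0.90 = 33.17.
Posterior ∝ λ^4e^(−3λ) · λ^6e^(−33.17λ) = λ^10e^(−36.17λ), i.e. Gamma(11, 36.17).
Mode = (a−1)/b = 10/36.17 ≈ 0.276.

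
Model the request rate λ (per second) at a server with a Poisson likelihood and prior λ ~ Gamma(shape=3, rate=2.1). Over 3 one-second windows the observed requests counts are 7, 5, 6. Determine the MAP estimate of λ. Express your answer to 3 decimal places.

λ̂_MAP = 3.922

Σxᵢ = 7+5+6 = 18, with n = 3.
Posterior ∝ λ^2e^(−2.1λ) · λ^18e^(−3λ) = λ^20e^(−5.1λ), i.e. Gamma(shape=21, rate=5.1).
The mode of a Gamma(a, b) with a ≥ 1 (shape–rate) is (a−1)/b = 20/5.1 ≈ 3.922.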